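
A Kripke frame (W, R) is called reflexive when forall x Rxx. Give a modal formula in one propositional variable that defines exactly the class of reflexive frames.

□p → p

The condition is reflexivity. The T schema □p → p defines it.
Suppose □p→p is valid. At any x set V(p)={w : Rxw}. Then □p holds at x, so p holds at x, i.e. Rxx.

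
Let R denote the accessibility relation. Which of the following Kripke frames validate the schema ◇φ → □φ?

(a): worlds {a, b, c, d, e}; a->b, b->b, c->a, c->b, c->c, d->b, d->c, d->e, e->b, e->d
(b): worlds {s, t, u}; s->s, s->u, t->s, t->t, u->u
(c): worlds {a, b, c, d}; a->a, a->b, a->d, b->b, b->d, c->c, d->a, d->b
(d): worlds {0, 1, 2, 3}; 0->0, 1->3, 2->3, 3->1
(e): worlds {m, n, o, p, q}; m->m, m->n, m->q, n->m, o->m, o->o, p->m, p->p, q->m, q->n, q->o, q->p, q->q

(d)

The schema corresponds to partial functionality: ∀x ∀y ∀z (Rxy ∧ Rxz → y = z).
(a): fails — c sees both a and b.
(b): fails — s sees both s and u.
(c): fails — a sees both a and b.
(d): holds.
(e): fails — m sees both m and n.
Valid on: (d).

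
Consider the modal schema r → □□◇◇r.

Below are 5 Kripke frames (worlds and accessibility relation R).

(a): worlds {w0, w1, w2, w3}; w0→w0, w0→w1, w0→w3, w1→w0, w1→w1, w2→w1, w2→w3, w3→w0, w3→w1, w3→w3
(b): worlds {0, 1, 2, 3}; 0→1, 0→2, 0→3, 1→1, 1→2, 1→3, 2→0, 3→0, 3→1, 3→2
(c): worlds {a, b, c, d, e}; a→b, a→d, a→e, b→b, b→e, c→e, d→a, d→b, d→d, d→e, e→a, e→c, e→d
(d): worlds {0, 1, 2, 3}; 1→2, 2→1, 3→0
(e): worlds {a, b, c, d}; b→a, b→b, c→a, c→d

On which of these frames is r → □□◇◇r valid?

This is the axiom for a generalized confluence (Geach) condition; its first-order frame correspondent is ∀x ∀z (xR²z → ∃w (x = w ∧ zR²w)).
(a): fails — w2R²w0 but no w with w2=w and w0R²w.
(b): fails — 0R²2 but no w with 0=w and 2R²w.
(c): fails — bR²c but no w with b=w and cR²w.
(d): condition met.
(e): fails — bR²a but no w with b=w and aR²w.
Valid on: (d).

(d)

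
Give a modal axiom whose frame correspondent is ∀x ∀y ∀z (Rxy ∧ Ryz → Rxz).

□r → □□r

A defining formula is □r → □□r (the 4 axiom).
Suppose □r→□□r is valid. Take Rxy, Ryz and set V(r)={w : Rxw}. Then □r at x, so □□r at x, so □r at y, so r at z, i.e. Rxz.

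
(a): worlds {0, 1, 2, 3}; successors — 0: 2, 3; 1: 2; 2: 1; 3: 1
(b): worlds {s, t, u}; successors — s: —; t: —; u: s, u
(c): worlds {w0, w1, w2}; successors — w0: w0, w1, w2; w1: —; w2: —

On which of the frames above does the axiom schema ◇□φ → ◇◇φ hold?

(a)

The schema corresponds to a generalized confluence (Geach) condition: ∀x ∀y (xRy → ∃w (yRw ∧ xR²w)).
(a): holds.
(b): fails — uRs but no w with sRw and uR²w.
(c): fails — w0Rw1 but no w with w1Rw and w0R²w.
Valid on: (a).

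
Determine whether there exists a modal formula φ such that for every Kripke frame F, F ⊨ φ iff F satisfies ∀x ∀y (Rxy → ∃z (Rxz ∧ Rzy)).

Yes — defined by □□r → □r

This is a Sahlqvist condition; the C4 axiom □□r → □r defines it.
Suppose □□r→□r is valid. Take Rxy and set V(r)={w : xR²w}. Then □□r at x, so □r at x, so r at y, i.e. ∃z(Rxz∧Rzy).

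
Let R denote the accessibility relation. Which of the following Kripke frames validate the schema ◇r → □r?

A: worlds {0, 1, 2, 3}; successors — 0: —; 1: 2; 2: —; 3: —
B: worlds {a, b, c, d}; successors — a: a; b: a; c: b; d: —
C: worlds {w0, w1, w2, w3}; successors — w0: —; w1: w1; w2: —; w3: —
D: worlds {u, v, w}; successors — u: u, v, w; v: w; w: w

A, B, C

Frame correspondent (Sahlqvist): ∀x ∀y ∀z (Rxy ∧ Rxz → y = z) — i.e. partial functionality.
A: condition met.
B: condition met.
C: condition met.
D: fails — u sees both u and v.
Valid on: A, B, C.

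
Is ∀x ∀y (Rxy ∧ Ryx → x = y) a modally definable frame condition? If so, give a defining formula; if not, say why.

Any modally definable frame class is closed under surjective bounded morphisms.
The 6-cycle (worlds w0,w1,w2,w3,w4,w5 with w0→w1→w2→w3→w4→w5→w0) is antisymmetric. Sending even-indexed worlds to • and odd-indexed worlds to ∘ is a surjective bounded morphism onto the two-world frame with •↔∘, which is not antisymmetric.
So no modal formula (or set of formulas) defines exactly the antisymmetric frames.

No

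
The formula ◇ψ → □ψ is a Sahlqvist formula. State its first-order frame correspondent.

partial functionality

Suppose ◇ψ→□ψ is valid. Take Rxy, Rxz and set V(ψ)={y}. Then ◇ψ at x, so □ψ at x, so ψ at z, i.e. z=y.
Conversely, on a frame with partial functionality the schema holds at every world under every valuation.
Frame condition: ∀x ∀y ∀z (Rxy ∧ Rxz → y = z).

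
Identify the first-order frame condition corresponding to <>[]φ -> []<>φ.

Suppose ◇□φ→□◇φ is valid. Take Rxy, Rxz and set V(φ)={w : Ryw}. Then □φ at y so ◇□φ at x, so □◇φ at x, so ◇φ at z, giving w with Rzw and Ryw.
Conversely, any frame satisfying forall x forall y forall z (Rxy & Rxz -> exists w (Ryw & Rzw)) validates the schema.
So the correspondent is convergence.

convergence: forall x forall y forall z (Rxy & Rxz -> exists w (Ryw & Rzw))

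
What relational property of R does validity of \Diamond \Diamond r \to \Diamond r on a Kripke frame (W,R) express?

This is frame-equivalent to □r → □□r (substitute ¬r for r and contrapose).
Suppose □r→□□r is valid. Take Rxy, Ryz and set V(r)={w : Rxw}. Then □r at x, so □□r at x, so □r at y, so r at z, i.e. Rxz.

Transitivity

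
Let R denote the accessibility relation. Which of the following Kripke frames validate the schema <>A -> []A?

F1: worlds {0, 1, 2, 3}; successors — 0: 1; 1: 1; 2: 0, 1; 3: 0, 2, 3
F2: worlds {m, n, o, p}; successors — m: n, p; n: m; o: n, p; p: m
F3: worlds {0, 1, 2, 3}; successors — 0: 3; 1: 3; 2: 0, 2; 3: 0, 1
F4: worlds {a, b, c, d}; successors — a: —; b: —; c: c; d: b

Frame correspondent (Sahlqvist): forall x forall y forall z (Rxy & Rxz -> y = z) — i.e. partial functionality.
F1: fails — 2 sees both 0 and 1.
F2: fails — m sees both n and p.
F3: fails — 2 sees both 0 and 2.
F4: ✓.

F4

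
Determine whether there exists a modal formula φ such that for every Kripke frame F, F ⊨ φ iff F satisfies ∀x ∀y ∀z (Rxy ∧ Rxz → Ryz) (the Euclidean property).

Yes: it is the Euclidean property, defined by the 5 schema ◇p → □◇p.
Suppose ◇p→□◇p is valid. Take Rxy, Rxz and set V(p)={y}. Then ◇p at x, so □◇p at x, so ◇p at z, so some w with Rzw has p; w=y, i.e. Rzy. By symmetry of the argument, Ryz.

Yes — defined by ◇p → □◇p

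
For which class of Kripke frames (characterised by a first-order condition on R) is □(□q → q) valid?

shift-reflexivity

This schema is the T□ axiom.
It corresponds to shift-reflexivity: ∀x ∀y (Rxy → Ryy).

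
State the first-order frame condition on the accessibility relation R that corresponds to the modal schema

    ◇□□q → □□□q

This is a Sahlqvist (Geach-type) schema ◇^1□^2q → □^3◇^0q.
First-order correspondent: ∀x ∀y ∀z ((xRy ∧ xR³z) → ∃w (yR²w ∧ z = w)).

∀x ∀y ∀z ((xRy ∧ xR³z) → ∃w (yR²w ∧ z = w))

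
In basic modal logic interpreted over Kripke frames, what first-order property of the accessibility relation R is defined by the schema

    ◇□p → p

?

Replacing p by ¬p and contraposing gives the equivalent schema p → □◇p.
Suppose p→□◇p is valid. Take Rxy and set V(p)={x}. Then p at x, so □◇p at x, so ◇p at y, so some z with Ryz has p; z=x, i.e. Ryx.

Symmetry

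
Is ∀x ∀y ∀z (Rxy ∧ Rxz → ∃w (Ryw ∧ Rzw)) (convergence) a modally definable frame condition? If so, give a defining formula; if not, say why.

Yes — defined by ◇□p → □◇p

This is a Sahlqvist condition; the .2 axiom ◇□p → □◇p defines it.
Suppose ◇□p→□◇p is valid. Take Rxy, Rxz and set V(p)={w : Ryw}. Then □p at y so ◇□p at x, so □◇p at x, so ◇p at z, giving w with Rzw and Ryw.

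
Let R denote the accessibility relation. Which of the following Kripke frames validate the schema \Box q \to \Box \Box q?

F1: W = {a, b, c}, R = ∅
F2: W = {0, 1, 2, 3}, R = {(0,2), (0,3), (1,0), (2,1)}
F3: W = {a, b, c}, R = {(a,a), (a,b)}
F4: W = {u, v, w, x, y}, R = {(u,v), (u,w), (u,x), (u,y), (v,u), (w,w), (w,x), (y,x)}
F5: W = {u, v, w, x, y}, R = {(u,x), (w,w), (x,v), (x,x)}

This is the axiom for transitivity; its first-order frame correspondent is \forall x \forall y \forall z (Rxy \wedge Ryz \to Rxz).
F1: condition met.
F2: fails — R10 and R03 but not R13.
F3: condition met.
F4: fails — Ruv and Rvu but not Ruu.
F5: fails — Rux and Rxv but not Ruv.

F1, F3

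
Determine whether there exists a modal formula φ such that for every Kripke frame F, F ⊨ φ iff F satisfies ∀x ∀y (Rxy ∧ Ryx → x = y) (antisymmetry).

If a class were modally definable it would be closed under surjective bounded morphisms (Goldblatt–Thomason).
The 8-cycle (worlds a,b,c,d,e,f,g,h with a→b→c→d→e→f→g→h→a) is antisymmetric. Sending even-indexed worlds to a and odd-indexed worlds to b is a surjective bounded morphism onto the two-world frame with a↔b, which is not antisymmetric.
Hence antisymmetry is not modally definable.

Not definable by any modal formula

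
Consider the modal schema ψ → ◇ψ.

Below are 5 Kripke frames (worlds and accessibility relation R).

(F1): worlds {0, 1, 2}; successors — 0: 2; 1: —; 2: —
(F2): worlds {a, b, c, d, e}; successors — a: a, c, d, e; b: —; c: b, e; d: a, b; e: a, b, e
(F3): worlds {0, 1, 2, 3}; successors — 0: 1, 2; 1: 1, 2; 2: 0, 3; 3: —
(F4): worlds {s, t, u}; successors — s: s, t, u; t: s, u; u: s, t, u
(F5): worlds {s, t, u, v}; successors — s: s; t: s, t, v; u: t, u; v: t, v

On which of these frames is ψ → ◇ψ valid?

(F5)

This is the axiom for reflexivity; its first-order frame correspondent is ∀x Rxx.
(F1): fails — world 0 does not see itself.
(F2): fails — world b does not see itself.
(F3): fails — world 0 does not see itself.
(F4): fails — world t does not see itself.
(F5): satisfies the condition.
Valid on: (F5).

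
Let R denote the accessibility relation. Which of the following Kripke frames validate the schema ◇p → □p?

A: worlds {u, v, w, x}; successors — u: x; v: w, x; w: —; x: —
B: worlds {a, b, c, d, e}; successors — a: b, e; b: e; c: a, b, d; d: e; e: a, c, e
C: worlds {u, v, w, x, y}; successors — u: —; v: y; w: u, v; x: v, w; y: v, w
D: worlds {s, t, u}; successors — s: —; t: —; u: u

This is the axiom for partial functionality; its first-order frame correspondent is ∀x ∀y ∀z (Rxy ∧ Rxz → y = z).
A: fails — v sees both w and x.
B: fails — a sees both b and e.
C: fails — w sees both u and v.
D: satisfies the condition.
Valid on: D.

D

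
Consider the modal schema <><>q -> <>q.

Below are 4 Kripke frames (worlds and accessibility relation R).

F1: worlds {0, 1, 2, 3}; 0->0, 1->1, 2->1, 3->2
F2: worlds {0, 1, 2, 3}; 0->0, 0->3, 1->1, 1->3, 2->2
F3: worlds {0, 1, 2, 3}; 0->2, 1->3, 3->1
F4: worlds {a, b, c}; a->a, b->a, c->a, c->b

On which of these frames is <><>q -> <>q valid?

F2, F4

The schema corresponds to transitivity: forall x forall y forall z (Rxy & Ryz -> Rxz).
F1: fails — R32 and R21 but not R31.
F2: ✓.
F3: fails — R13 and R31 but not R11.
F4: ✓.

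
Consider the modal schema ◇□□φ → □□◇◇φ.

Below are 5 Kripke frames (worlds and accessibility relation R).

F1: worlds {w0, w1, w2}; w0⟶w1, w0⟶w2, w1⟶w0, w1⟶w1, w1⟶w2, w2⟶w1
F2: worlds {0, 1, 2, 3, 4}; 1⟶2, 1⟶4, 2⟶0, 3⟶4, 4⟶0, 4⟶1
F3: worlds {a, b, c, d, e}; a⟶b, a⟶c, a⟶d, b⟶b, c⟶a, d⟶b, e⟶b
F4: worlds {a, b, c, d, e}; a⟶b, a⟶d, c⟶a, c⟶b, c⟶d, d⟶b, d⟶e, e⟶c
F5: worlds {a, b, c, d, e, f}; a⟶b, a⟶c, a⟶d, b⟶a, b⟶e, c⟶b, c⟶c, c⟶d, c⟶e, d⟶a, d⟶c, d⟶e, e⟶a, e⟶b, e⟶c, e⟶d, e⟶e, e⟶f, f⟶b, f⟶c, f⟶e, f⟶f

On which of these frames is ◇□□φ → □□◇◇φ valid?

This is the axiom for a generalized confluence (Geach) condition; its first-order frame correspondent is ∀x ∀y ∀z ((xRy ∧ xR²z) → ∃w (yR²w ∧ zR²w)).
F1: holds.
F2: fails — 1R2, 1R²0 but no w with 2R²w and 0R²w.
F3: holds.
F4: fails — aRb, aR²b but no w with bR²w and bR²w.
F5: holds.
Valid on: F1, F3, F5.

F1, F3, F5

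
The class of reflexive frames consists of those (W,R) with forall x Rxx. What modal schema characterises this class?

The condition is reflexivity. The T schema □q → q defines it.

□q → q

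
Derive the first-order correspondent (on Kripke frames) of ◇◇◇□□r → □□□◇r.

∀x ∀y ∀z ((xR³y ∧ xR³z) → ∃w (yR²w ∧ zRw))

This is a Sahlqvist (Geach-type) schema ◇^3□^2r → □^3◇^1r.
First-order correspondent: ∀x ∀y ∀z ((xR³y ∧ xR³z) → ∃w (yR²w ∧ zRw)).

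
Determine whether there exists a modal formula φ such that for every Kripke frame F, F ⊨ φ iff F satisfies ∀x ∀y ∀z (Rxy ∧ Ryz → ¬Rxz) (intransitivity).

Not modally definable

Modal frame validity is preserved under surjective bounded morphisms.
The 5-cycle (worlds w0,w1,w2,w3,w4 with w0→w1→w2→w3→w4→w0) is intransitive. Mapping every world to a single reflexive point • is a surjective bounded morphism; the reflexive point is not intransitive (R••∧R•• but R••).
Hence intransitivity is not modally definable.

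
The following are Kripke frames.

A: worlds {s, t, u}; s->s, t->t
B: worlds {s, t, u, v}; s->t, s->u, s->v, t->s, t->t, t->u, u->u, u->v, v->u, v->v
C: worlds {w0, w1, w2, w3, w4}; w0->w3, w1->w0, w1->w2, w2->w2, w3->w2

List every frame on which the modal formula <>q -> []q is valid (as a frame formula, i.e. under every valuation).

The schema corresponds to partial functionality: forall x forall y forall z (Rxy & Rxz -> y = z).
A: holds.
B: fails — s sees both t and u.
C: fails — w1 sees both w0 and w2.
Valid on: A.

A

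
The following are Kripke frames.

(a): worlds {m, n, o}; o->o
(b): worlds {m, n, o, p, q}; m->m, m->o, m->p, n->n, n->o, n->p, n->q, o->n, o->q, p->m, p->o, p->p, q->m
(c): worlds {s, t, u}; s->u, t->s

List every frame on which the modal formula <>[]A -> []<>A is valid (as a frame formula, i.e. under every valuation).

(a)

Frame correspondent (Sahlqvist): forall x forall y forall z (Rxy & Rxz -> exists w (Ryw & Rzw)) — i.e. convergence.
(a): condition met.
(b): fails — Rmo and Rmm but o and m have no common successor.
(c): fails — Rsu and Rsu but u and u have no common successor.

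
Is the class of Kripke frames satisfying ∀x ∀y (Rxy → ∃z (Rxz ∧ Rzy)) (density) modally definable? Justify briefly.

This is a Sahlqvist condition; the C4 axiom □□p → □p defines it.
Suppose □□p→□p is valid. Take Rxy and set V(p)={w : xR²w}. Then □□p at x, so □p at x, so p at y, i.e. ∃z(Rxz∧Rzy).

Definable; □□p → □p defines it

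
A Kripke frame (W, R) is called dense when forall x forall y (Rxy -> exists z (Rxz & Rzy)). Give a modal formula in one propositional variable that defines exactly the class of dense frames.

□□q → □q

A defining formula is □□q → □q (the C4 axiom).
Suppose □□q→□q is valid. Take Rxy and set V(q)={w : xR²w}. Then □□q at x, so □q at x, so q at y, i.e. ∃z(Rxz∧Rzy).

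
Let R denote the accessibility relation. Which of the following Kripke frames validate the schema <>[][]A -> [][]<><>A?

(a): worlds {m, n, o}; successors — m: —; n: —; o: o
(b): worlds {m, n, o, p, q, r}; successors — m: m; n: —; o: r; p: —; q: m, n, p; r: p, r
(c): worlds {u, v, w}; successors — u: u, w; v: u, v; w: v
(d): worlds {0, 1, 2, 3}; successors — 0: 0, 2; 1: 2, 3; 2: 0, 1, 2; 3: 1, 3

Frame correspondent (Sahlqvist): forall x forall y forall z ((xRy & x R^2 z) -> exists w (y R^2 w & z R^2 w)) — i.e. a generalized confluence (Geach) condition.
(a): ✓.
(b): fails — oRr, oR²p but no w with rR²w and pR²w.
(c): ✓.
(d): ✓.

(a), (c), (d)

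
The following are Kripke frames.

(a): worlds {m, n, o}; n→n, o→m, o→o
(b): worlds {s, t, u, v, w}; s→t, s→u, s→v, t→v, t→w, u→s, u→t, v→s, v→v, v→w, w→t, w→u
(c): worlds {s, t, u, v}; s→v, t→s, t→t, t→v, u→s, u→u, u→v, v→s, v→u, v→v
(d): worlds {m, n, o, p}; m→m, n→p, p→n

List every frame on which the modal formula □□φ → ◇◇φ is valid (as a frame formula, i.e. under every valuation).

Frame correspondent (Sahlqvist): ∀x ∃w (xR²w ∧ xR²w) — i.e. a generalized confluence (Geach) condition.
(a): fails — at m but no w with mR²w and mR²w.
(b): holds.
(c): holds.
(d): fails — at o but no w with oR²w and oR²w.

(b), (c)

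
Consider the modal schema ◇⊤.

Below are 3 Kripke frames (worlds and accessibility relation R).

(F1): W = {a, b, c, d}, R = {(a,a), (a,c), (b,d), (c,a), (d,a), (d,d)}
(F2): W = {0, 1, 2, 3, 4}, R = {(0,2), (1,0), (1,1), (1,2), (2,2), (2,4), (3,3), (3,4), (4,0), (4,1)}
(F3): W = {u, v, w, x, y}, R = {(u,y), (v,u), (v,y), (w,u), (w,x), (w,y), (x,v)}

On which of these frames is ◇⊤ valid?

This is the axiom for seriality; its first-order frame correspondent is ∀x ∃y Rxy.
(F1): ✓.
(F2): ✓.
(F3): fails — world y has no successor.

(F1), (F2)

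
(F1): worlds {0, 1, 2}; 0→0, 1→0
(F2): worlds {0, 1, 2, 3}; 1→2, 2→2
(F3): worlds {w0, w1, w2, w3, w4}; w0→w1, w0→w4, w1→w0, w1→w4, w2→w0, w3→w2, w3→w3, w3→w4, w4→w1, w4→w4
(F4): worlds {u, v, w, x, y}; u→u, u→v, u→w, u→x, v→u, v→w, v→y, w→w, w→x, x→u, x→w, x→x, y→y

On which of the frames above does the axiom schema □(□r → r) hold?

(F1), (F2)

This is the axiom for shift-reflexivity; its first-order frame correspondent is ∀x ∀y (Rxy → Ryy).
(F1): holds.
(F2): holds.
(F3): fails — Rw1w0 but not Rw0w0.
(F4): fails — Ruv but not Rvv.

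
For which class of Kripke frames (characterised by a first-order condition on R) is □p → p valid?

reflexivity

Suppose □p→p is valid. At any x set V(p)={w : Rxw}. Then □p holds at x, so p holds at x, i.e. Rxx.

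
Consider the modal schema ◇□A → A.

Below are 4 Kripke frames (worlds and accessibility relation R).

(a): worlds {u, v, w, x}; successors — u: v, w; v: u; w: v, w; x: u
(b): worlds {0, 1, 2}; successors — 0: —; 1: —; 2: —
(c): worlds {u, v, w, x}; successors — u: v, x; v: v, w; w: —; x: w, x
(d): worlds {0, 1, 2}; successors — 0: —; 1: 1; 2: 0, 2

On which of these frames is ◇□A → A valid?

The schema corresponds to symmetry: ∀x ∀y (Rxy → Ryx).
(a): fails — Ruw but not Rwu.
(b): satisfies the condition.
(c): fails — Ruv but not Rvu.
(d): fails — R20 but not R02.
Valid on: (b).

(b)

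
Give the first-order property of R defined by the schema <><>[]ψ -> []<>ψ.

This is a Sahlqvist (Geach-type) schema ◇^2□^1ψ → □^1◇^1ψ.
Minimal-valuation argument: fix x; take any y with xR^2y and any z with xR^1z. Set V(ψ) to the set of worlds R-reachable from y in exactly 1 step. Then □^1ψ holds at y, so the antecedent holds at x; validity forces ◇^1ψ at z, giving a w with zR^1w and yR^1w.
First-order correspondent: forall x forall y forall z ((x R^2 y & xRz) -> exists w (yRw & zRw)).

forall x forall y forall z ((x R^2 y & xRz) -> exists w (yRw & zRw))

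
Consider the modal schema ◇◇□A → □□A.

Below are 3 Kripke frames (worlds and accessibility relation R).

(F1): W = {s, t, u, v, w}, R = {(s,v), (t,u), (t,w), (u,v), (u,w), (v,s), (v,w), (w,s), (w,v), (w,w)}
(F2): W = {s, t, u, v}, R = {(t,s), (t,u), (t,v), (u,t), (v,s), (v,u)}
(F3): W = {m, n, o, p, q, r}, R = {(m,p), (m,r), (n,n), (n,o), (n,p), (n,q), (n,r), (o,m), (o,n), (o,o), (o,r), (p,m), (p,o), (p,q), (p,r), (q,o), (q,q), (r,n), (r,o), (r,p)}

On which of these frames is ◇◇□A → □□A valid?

Frame correspondent (Sahlqvist): ∀x ∀y ∀z ((xR²y ∧ xR²z) → ∃w (yRw ∧ z = w)) — i.e. a generalized confluence (Geach) condition.
(F1): fails — sR²s, sR²s but no w* with sRw* and s=w*.
(F2): fails — tR²s, tR²s but no w with sRw and s=w.
(F3): fails — mR²m, mR²m but no w with mRw and m=w.
Valid on no frame.

none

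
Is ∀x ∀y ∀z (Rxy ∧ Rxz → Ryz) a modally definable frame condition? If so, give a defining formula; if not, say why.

The condition is the Euclidean property. A defining modal formula is ◇p → □◇p.
Suppose ◇p→□◇p is valid. Take Rxy, Rxz and set V(p)={y}. Then ◇p at x, so □◇p at x, so ◇p at z, so some w with Rzw has p; w=y, i.e. Rzy. By symmetry of the argument, Ryz.

Definable; ◇p → □◇p defines it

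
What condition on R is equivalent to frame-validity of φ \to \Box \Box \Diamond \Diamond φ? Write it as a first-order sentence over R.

This is a Sahlqvist (Geach-type) schema ◇^0□^0φ → □^2◇^2φ.
Minimal-valuation argument: fix x; take any y with xR^0y and any z with xR^2z. Set V(φ) to the set of worlds R-reachable from y in exactly 0 steps. Then □^0φ holds at y, so the antecedent holds at x; validity forces ◇^2φ at z, giving a w with zR^2w and yR^0w.
First-order correspondent: \forall x \forall z (x R^2 z \to \exists w (x = w \wedge z R^2 w)).

\forall x \forall z (x R^2 z \to \exists w (x = w \wedge z R^2 w))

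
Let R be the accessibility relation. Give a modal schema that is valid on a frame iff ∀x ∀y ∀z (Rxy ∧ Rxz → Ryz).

A defining formula is ◇q → □◇q (the 5 axiom).
Suppose ◇q→□◇q is valid. Take Rxy, Rxz and set V(q)={y}. Then ◇q at x, so □◇q at x, so ◇q at z, so some w with Rzw has q; w=y, i.e. Rzy. By symmetry of the argument, Ryz.

◇q → □◇q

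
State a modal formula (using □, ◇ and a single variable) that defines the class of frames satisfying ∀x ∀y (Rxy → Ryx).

This is symmetry; the standard corresponding axiom is B: ψ → □◇ψ.
Suppose ψ→□◇ψ is valid. Take Rxy and set V(ψ)={x}. Then ψ at x, so □◇ψ at x, so ◇ψ at y, so some z with Ryz has ψ; z=x, i.e. Ryx.

ψ → □◇ψ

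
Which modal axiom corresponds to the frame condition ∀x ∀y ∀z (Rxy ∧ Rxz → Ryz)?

◇q → □◇q

A defining formula is ◇q → □◇q (the 5 axiom).
Suppose ◇q→□◇q is valid. Take Rxy, Rxz and set V(q)={y}. Then ◇q at x, so □◇q at x, so ◇q at z, so some w with Rzw has q; w=y, i.e. Rzy. By symmetry of the argument, Ryz.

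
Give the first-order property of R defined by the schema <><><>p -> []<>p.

This is a Sahlqvist (Geach-type) schema ◇^3□^0p → □^1◇^1p.
Minimal-valuation argument: fix x; take any y with xR^3y and any z with xR^1z. Set V(p) to the set of worlds R-reachable from y in exactly 0 steps. Then □^0p holds at y, so the antecedent holds at x; validity forces ◇^1p at z, giving a w with zR^1w and yR^0w.
First-order correspondent: forall x forall y forall z ((x R^3 y & xRz) -> exists w (y = w & zRw)).

forall x forall y forall z ((x R^3 y & xRz) -> exists w (y = w & zRw))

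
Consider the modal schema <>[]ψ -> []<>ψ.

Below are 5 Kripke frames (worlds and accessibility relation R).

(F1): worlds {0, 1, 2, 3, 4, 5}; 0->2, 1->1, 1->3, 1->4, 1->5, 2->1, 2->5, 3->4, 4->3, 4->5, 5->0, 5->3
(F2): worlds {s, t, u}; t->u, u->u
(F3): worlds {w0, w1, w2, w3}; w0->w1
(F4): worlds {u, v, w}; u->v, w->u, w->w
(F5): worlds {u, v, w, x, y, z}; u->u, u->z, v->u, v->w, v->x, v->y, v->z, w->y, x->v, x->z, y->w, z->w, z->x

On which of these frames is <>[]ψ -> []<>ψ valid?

Frame correspondent (Sahlqvist): forall x forall y forall z (Rxy & Rxz -> exists w (Ryw & Rzw)) — i.e. convergence.
(F1): fails — R14 and R13 but 4 and 3 have no common successor.
(F2): condition met.
(F3): fails — Rw0w1 and Rw0w1 but w1 and w1 have no common successor.
(F4): fails — Ruv and Ruv but v and v have no common successor.
(F5): fails — Ruz and Ruu but z and u have no common successor.
Valid on: (F2).

(F2)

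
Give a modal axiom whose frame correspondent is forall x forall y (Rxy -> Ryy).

□(□p → p)

This is shift-reflexivity; the standard corresponding axiom is T□: □(□p → p).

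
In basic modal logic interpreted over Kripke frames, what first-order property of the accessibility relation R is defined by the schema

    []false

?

□⊥ is valid iff no world has any successor (otherwise □⊥ fails at any world with one).
Conversely, on a frame with emptiness of R the schema holds at every world under every valuation.
Frame condition: forall x forall y ~Rxy.

emptiness of R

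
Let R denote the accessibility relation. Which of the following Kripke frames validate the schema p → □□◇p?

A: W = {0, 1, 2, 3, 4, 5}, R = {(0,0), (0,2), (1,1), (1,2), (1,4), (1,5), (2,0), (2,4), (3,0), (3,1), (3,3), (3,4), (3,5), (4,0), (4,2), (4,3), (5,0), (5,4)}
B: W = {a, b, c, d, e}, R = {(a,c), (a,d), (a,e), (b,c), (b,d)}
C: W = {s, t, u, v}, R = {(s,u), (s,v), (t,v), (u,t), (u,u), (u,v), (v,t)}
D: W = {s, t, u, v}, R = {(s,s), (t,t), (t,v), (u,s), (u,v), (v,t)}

Frame correspondent (Sahlqvist): ∀x ∀z (xR²z → ∃w (x = w ∧ zRw)) — i.e. a generalized confluence (Geach) condition.
A: fails — 1R²0 but no w with 1=w and 0Rw.
B: condition met.
C: fails — sR²t but no w with s=w and tRw.
D: fails — uR²s but no w with u=w and sRw.
Valid on: B.

B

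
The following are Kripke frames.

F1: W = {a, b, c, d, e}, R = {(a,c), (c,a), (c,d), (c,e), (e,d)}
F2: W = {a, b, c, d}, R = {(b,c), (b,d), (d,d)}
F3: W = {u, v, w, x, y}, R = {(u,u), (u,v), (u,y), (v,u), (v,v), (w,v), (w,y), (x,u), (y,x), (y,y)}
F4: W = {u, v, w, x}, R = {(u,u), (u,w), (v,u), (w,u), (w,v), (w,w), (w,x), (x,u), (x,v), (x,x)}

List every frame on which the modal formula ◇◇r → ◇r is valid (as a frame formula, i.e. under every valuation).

Frame correspondent (Sahlqvist): ∀x ∀y ∀z (Rxy ∧ Ryz → Rxz) — i.e. transitivity.
F1: fails — Rac and Rcd but not Rad.
F2: condition met.
F3: fails — Ryx and Rxu but not Ryu.
F4: fails — Ruw and Rwx but not Rux.
Valid on: F2.

F2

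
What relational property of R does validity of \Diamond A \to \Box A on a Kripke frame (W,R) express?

This is the CD axiom.
It corresponds to partial functionality: \forall x \forall y \forall z (Rxy \wedge Rxz \to y = z).

partial functionality: \forall x \forall y \forall z (Rxy \wedge Rxz \to y = z)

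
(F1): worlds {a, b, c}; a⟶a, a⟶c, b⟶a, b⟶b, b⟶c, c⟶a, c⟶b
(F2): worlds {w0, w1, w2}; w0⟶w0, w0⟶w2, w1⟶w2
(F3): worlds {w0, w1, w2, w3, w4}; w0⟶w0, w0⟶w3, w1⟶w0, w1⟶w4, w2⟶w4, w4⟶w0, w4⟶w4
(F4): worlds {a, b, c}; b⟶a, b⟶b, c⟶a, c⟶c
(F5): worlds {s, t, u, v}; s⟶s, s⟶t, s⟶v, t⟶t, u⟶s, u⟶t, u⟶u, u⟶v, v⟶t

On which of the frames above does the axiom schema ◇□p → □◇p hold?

(F1), (F5)

This is the axiom for convergence; its first-order frame correspondent is ∀x ∀y ∀z (Rxy ∧ Rxz → ∃w (Ryw ∧ Rzw)).
(F1): holds.
(F2): fails — Rw0w2 and Rw0w2 but w2 and w2 have no common successor.
(F3): fails — Rw0w0 and Rw0w3 but w0 and w3 have no common successor.
(F4): fails — Rba and Rba but a and a have no common successor.
(F5): holds.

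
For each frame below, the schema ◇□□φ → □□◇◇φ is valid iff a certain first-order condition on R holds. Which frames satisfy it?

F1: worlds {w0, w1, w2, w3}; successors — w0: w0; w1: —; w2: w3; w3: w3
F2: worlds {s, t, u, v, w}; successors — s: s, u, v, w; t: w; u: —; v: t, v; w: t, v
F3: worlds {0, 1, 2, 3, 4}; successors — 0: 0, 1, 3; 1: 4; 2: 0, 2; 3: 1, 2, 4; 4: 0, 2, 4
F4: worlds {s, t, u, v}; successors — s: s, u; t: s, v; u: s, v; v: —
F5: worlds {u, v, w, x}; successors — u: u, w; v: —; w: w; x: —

The schema corresponds to a generalized confluence (Geach) condition: ∀x ∀y ∀z ((xRy ∧ xR²z) → ∃w (yR²w ∧ zR²w)).
F1: holds.
F2: fails — sRs, sR²u but no w* with sR²w* and uR²w*.
F3: holds.
F4: fails — sRs, sR²v but no w with sR²w and vR²w.
F5: holds.

F1, F3, F5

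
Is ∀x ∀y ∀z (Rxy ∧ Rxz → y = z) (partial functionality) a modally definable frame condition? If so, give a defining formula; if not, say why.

The condition is partial functionality. A defining modal formula is ◇q → □q.
Suppose ◇q→□q is valid. Take Rxy, Rxz and set V(q)={y}. Then ◇q at x, so □q at x, so q at z, i.e. z=y.

Definable; ◇q → □q defines it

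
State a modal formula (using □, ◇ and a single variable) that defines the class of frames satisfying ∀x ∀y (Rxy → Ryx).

A defining formula is r → □◇r (the B axiom).
Suppose r→□◇r is valid. Take Rxy and set V(r)={x}. Then r at x, so □◇r at x, so ◇r at y, so some z with Ryz has r; z=x, i.e. Ryx.

r → □◇r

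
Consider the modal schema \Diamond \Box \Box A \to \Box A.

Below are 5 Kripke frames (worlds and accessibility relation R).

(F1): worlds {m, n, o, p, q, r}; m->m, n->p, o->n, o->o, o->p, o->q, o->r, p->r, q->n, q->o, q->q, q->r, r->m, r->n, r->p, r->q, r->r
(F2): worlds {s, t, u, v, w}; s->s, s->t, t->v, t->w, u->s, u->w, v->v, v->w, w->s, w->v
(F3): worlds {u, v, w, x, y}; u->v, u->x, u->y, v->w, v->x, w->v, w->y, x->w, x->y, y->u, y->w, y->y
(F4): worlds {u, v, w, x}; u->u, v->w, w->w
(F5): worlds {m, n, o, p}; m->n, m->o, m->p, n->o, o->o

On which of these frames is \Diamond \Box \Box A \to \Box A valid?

(F4)

This is the axiom for a generalized confluence (Geach) condition; its first-order frame correspondent is \forall x \forall y \forall z ((xRy \wedge xRz) \to \exists w (y R^2 w \wedge z = w)).
(F1): fails — oRn, oRn but no w with nR²w and n=w.
(F2): fails — sRt, sRt but no w* with tR²w* and t=w*.
(F3): fails — uRv, uRx but no t with vR²t and x=t.
(F4): ✓.
(F5): fails — mRn, mRn but no w with nR²w and n=w.
Valid on: (F4).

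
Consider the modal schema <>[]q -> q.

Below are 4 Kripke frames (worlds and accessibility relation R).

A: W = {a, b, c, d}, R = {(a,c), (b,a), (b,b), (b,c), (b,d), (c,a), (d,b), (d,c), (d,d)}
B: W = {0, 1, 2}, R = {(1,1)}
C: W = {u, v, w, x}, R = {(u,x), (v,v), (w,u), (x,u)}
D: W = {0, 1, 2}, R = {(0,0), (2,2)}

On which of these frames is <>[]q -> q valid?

B, D

Frame correspondent (Sahlqvist): forall x forall y (Rxy -> Ryx) — i.e. symmetry.
A: fails — Rbc but not Rcb.
B: condition met.
C: fails — Rwu but not Ruw.
D: condition met.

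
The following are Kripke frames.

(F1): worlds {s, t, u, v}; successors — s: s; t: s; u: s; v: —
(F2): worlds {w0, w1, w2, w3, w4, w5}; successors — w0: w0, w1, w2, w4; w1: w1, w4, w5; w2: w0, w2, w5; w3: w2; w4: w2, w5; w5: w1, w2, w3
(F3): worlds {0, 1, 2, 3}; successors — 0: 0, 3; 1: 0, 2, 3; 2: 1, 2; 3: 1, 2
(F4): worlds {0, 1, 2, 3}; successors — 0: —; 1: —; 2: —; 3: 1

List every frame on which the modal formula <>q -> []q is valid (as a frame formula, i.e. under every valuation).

(F1), (F4)

The schema corresponds to partial functionality: forall x forall y forall z (Rxy & Rxz -> y = z).
(F1): holds.
(F2): fails — w0 sees both w0 and w1.
(F3): fails — 0 sees both 0 and 3.
(F4): holds.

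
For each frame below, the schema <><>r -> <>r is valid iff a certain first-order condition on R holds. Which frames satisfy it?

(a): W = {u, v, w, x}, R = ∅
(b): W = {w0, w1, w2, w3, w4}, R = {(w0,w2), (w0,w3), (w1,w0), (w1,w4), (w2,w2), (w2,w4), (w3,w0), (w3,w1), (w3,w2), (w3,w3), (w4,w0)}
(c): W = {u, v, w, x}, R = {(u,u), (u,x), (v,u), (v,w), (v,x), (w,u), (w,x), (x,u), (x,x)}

The schema corresponds to transitivity: forall x forall y forall z (Rxy & Ryz -> Rxz).
(a): condition met.
(b): fails — Rw1w0 and Rw0w2 but not Rw1w2.
(c): condition met.
Valid on: (a), (c).

(a), (c)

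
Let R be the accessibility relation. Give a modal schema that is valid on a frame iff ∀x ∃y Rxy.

The condition is seriality. The D schema □q → ◇q defines it.

□q → ◇q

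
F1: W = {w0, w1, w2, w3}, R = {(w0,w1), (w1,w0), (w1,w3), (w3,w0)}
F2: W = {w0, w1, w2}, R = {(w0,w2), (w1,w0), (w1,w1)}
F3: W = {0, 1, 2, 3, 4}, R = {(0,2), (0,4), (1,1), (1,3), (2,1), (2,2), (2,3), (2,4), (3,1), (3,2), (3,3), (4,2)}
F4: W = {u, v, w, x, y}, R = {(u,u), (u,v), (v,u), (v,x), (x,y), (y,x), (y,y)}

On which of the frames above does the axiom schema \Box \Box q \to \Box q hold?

F3

This is the axiom for density; its first-order frame correspondent is \forall x \forall y (Rxy \to \exists z (Rxz \wedge Rzy)).
F1: fails — Rw0w1 but no z with Rw0z and Rzw1.
F2: fails — Rw0w2 but no z with Rw0z and Rzw2.
F3: condition met.
F4: fails — Rvx but no z with Rvz and Rzx.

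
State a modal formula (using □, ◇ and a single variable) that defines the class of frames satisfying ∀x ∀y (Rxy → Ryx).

A defining formula is q → □◇q (the B axiom).
Suppose q→□◇q is valid. Take Rxy and set V(q)={x}. Then q at x, so □◇q at x, so ◇q at y, so some z with Ryz has q; z=x, i.e. Ryx.

q → □◇q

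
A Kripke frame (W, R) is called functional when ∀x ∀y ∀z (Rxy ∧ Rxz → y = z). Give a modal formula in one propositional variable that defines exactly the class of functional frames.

A defining formula is ◇q → □q (the CD axiom).
Suppose ◇q→□q is valid. Take Rxy, Rxz and set V(q)={y}. Then ◇q at x, so □q at x, so q at z, i.e. z=y.

◇q → □q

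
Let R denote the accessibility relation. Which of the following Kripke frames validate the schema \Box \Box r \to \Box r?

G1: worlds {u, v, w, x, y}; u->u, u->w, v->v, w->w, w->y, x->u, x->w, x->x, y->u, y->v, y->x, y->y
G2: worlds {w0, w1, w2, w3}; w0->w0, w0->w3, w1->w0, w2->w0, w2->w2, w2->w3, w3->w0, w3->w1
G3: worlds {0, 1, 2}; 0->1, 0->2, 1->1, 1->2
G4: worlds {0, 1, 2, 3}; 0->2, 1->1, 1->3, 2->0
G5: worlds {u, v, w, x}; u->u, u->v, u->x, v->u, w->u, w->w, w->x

G1, G3, G5

The schema corresponds to density: \forall x \forall y (Rxy \to \exists z (Rxz \wedge Rzy)).
G1: holds.
G2: fails — Rw3w1 but no z with Rw3z and Rzw1.
G3: holds.
G4: fails — R20 but no z with R2z and Rz0.
G5: holds.
Valid on: G1, G3, G5.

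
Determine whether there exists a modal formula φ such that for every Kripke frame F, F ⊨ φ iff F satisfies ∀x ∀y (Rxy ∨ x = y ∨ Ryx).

Any modally definable frame class is closed under disjoint unions.
Take 3 disjoint single-world reflexive frames: each is trivially connected, but their disjoint union has 3 worlds with no edge between distinct components, so it is not connected.
So no modal formula (or set of formulas) defines exactly the connected frames.

Not definable by any modal formula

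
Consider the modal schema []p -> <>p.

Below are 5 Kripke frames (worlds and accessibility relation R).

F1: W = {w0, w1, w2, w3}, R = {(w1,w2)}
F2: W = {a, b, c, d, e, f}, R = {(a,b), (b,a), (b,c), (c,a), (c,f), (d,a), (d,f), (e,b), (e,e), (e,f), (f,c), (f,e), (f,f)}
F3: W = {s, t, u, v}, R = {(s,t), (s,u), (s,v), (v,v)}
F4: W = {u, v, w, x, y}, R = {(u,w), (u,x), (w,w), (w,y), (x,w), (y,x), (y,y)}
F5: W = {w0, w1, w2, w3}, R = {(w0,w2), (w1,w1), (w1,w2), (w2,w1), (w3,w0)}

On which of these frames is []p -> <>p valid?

The schema corresponds to seriality: forall x exists y Rxy.
F1: fails — world w0 has no successor.
F2: holds.
F3: fails — world t has no successor.
F4: fails — world v has no successor.
F5: holds.

F2, F5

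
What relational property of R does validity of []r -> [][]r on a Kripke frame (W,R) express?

Transitivity

This schema is the 4 axiom.
Its frame correspondent is transitivity — forall x forall y forall z (Rxy & Ryz -> Rxz).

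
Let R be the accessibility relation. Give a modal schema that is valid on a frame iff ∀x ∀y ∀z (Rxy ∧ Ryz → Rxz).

□q → □□q

The condition is transitivity. The 4 schema □q → □□q defines it.
Suppose □q→□□q is valid. Take Rxy, Ryz and set V(q)={w : Rxw}. Then □q at x, so □□q at x, so □q at y, so q at z, i.e. Rxz.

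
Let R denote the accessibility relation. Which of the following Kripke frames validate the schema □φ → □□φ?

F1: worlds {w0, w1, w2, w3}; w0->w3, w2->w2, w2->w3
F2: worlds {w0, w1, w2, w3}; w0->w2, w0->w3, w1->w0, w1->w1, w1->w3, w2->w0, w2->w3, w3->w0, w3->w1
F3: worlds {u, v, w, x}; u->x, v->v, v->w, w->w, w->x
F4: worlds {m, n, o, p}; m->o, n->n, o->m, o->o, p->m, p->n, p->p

F1

The schema corresponds to transitivity: ∀x ∀y ∀z (Rxy ∧ Ryz → Rxz).
F1: satisfies the condition.
F2: fails — Rw1w0 and Rw0w2 but not Rw1w2.
F3: fails — Rvw and Rwx but not Rvx.
F4: fails — Rpm and Rmo but not Rpo.
Valid on: F1.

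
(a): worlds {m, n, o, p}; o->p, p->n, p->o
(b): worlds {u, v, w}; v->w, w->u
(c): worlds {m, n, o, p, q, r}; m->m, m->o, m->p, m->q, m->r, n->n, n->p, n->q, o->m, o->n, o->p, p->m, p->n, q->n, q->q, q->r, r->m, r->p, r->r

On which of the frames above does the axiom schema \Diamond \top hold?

(c)

This is the axiom for seriality; its first-order frame correspondent is \forall x \exists y Rxy.
(a): fails — world m has no successor.
(b): fails — world u has no successor.
(c): satisfies the condition.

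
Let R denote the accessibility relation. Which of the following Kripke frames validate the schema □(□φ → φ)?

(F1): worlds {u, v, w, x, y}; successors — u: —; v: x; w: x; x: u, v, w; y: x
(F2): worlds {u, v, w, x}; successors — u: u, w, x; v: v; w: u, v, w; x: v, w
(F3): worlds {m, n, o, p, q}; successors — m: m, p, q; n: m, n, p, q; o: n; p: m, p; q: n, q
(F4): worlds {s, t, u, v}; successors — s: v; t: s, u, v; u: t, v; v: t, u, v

Frame correspondent (Sahlqvist): ∀x ∀y (Rxy → Ryy) — i.e. shift-reflexivity.
(F1): fails — Rxw but not Rww.
(F2): fails — Rux but not Rxx.
(F3): holds.
(F4): fails — Rut but not Rtt.
Valid on: (F3).

(F3)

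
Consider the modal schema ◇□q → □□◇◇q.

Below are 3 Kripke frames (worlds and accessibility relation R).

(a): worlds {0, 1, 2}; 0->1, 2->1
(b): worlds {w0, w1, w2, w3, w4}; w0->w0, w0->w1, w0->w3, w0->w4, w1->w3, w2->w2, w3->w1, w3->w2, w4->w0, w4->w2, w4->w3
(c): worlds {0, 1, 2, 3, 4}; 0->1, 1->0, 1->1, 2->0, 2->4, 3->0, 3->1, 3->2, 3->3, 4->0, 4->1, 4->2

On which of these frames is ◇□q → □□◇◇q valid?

This is the axiom for a generalized confluence (Geach) condition; its first-order frame correspondent is ∀x ∀y ∀z ((xRy ∧ xR²z) → ∃w (yRw ∧ zR²w)).
(a): condition met.
(b): fails — w0Rw0, w0R²w2 but no w with w0Rw and w2R²w.
(c): condition met.
Valid on: (a), (c).

(a), (c)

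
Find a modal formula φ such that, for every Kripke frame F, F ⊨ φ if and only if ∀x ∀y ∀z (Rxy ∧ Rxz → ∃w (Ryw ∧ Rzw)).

◇□p → □◇p

This is convergence; the standard corresponding axiom is .2: ◇□p → □◇p.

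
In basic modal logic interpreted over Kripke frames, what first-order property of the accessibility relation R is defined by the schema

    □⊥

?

This schema is the Ver axiom.
Its frame correspondent is emptiness of R — ∀x ∀y ¬Rxy.

Emptiness of R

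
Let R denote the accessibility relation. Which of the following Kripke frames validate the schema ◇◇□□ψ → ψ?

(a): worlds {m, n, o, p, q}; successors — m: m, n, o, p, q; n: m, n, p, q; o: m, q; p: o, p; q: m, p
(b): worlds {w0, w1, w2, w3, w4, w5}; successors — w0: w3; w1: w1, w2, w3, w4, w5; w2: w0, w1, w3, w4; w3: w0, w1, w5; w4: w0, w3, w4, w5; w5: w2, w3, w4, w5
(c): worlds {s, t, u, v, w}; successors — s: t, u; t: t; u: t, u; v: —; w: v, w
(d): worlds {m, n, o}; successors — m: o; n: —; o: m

(d)

This is the axiom for a generalized confluence (Geach) condition; its first-order frame correspondent is ∀x ∀y (xR²y → ∃w (yR²w ∧ x = w)).
(a): fails — nR²p but no w with pR²w and n=w.
(b): fails — w2R²w0 but no w with w0R²w and w2=w.
(c): fails — sR²t but no w* with tR²w* and s=w*.
(d): condition met.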